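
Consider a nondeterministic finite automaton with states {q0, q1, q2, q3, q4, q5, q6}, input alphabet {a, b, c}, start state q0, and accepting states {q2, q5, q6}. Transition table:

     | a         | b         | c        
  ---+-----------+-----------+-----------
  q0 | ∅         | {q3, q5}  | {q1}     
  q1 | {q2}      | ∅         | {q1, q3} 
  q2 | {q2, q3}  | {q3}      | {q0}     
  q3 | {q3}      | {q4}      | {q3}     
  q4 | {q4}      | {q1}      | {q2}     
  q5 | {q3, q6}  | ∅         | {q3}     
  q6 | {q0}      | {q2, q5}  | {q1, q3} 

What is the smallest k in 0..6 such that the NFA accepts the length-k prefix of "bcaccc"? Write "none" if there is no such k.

1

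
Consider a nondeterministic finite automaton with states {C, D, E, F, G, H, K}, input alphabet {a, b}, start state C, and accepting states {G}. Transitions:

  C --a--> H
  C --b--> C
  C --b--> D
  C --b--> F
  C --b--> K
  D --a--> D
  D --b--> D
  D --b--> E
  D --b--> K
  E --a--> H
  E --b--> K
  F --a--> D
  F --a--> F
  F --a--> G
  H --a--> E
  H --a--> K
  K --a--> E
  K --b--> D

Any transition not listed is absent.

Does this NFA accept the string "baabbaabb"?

No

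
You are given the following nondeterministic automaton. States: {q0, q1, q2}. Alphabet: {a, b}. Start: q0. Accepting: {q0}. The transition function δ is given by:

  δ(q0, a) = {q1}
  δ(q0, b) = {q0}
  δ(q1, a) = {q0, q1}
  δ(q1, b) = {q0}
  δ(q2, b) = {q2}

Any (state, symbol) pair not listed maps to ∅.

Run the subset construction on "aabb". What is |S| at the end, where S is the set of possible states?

1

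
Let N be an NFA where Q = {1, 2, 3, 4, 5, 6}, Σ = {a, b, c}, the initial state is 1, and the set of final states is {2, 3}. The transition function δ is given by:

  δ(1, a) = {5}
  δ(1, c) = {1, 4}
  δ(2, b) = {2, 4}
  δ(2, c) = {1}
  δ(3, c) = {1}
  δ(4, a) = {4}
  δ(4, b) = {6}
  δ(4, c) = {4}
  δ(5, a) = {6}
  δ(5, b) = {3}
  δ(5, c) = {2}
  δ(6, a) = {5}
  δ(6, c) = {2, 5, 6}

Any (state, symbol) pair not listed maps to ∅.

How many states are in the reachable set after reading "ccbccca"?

Start in {1}.
Read 'c': {1} → {1, 4}.
Read 'c': {1, 4} → {1, 4}.
Read 'b': {1, 4} → {6}.
Read 'c': {6} → {2, 5, 6}.
Read 'c': {2, 5, 6} → {1, 2, 5, 6}.
Read 'c': {1, 2, 5, 6} → {1, 2, 4, 5, 6}.
Read 'a': {1, 2, 4, 5, 6} → {4, 5, 6}.
That set has 3 states.

3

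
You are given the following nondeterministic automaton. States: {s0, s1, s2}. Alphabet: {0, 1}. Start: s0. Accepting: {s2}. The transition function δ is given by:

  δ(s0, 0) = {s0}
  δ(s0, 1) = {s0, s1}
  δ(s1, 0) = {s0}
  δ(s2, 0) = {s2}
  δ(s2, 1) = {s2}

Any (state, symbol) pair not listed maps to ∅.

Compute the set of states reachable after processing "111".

{s0, s1}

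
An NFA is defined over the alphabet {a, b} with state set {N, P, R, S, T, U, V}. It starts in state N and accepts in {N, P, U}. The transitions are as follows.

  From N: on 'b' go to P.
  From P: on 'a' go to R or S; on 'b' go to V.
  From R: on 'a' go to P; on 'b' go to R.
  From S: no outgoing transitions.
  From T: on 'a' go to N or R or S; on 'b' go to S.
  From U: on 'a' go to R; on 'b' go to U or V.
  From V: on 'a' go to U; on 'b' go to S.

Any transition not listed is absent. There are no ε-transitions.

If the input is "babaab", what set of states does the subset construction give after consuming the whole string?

Start in {N}.
Read 'b': {N} → {P}.
Read 'a': {P} → {R, S}.
Read 'b': {R, S} → {R}.
Read 'a': {R} → {P}.
Read 'a': {P} → {R, S}.
Read 'b': {R, S} → {R}.

{R}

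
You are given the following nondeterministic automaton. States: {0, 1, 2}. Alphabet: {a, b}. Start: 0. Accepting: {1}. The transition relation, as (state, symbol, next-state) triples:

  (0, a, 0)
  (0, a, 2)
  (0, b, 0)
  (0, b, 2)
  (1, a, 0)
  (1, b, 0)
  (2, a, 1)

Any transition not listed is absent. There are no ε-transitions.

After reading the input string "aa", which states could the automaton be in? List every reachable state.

{0, 1, 2}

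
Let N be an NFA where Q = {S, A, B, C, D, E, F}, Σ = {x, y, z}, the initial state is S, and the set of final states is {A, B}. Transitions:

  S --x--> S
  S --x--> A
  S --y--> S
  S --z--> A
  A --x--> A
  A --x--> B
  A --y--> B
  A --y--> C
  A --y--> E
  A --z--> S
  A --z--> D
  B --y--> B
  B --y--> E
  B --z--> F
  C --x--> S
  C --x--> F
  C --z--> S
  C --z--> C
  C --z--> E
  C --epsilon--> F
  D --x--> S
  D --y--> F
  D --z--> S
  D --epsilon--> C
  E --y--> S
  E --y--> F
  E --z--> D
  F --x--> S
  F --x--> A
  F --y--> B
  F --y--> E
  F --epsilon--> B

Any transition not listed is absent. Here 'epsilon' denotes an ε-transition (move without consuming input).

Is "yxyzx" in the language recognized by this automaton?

Start in {S}.
Read 'y': S→{S}; now {S}.
Read 'x': S→{S, A}; now {S, A}.
Read 'y': S→{S}, A→{B, C, E}; union {S, B, C, E}; ε-closure = {S, B, C, E, F}.
Read 'z': S→{A}, B→{F}, C→{S, C, E}, E→{D}, F→∅; union {S, A, C, D, E, F}; ε-closure = {S, A, B, C, D, E, F}.
Read 'x': S→{S, A}, A→{A, B}, B→∅, C→{S, F}, D→{S}, E→∅, F→{S, A}; now {S, A, B, F}.
The final set {S, A, B, F} contains the accepting states A, B.

Yes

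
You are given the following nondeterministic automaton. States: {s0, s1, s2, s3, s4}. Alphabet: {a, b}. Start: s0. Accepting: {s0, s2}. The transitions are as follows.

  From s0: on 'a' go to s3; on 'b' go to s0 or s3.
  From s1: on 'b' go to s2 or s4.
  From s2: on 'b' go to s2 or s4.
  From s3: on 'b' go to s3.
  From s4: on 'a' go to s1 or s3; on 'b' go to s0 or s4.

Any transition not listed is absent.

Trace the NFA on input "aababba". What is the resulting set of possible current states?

Start in {s0}.
Read 'a': {s0} → {s3}.
Read 'a': {s3} → ∅.
The set is empty and remains empty for the remaining 5 symbols.

∅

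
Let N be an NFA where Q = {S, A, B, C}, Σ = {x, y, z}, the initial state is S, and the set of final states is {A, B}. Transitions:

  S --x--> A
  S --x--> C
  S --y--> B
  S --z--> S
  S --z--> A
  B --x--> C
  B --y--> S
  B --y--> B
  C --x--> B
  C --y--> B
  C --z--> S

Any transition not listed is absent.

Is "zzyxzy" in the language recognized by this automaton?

Yes

Start in {S}.
Read 'z': S→{S, A}; now {S, A}.
Read 'z': S→{S, A}, A→∅; now {S, A}.
Read 'y': S→{B}, A→∅; now {B}.
Read 'x': B→{C}; now {C}.
Read 'z': C→{S}; now {S}.
Read 'y': S→{B}; now {B}.
The final set {B} contains the accepting state B.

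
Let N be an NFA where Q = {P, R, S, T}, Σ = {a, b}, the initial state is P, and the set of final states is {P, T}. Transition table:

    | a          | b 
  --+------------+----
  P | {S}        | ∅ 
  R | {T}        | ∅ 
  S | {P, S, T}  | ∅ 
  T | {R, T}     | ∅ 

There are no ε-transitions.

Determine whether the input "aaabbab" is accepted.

No

Start in {P}.
Read 'a': {P} → {S}.
Read 'a': {S} → {P, S, T}.
Read 'a': {P, S, T} → {P, R, S, T}.
Read 'b': {P, R, S, T} → ∅.
The set is empty and remains empty for the remaining 3 symbols.
The final set ∅ contains no accepting state.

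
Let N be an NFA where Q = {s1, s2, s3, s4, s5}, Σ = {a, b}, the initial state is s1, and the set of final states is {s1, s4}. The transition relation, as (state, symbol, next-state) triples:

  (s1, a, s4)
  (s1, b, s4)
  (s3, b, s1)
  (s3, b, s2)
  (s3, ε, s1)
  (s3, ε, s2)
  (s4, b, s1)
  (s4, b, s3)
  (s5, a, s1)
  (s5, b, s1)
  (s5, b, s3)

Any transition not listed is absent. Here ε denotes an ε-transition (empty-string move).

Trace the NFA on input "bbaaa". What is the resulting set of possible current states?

Start in {s1}.
Read 'b': s1→{s4}; now {s4}.
Read 'b': s4→{s1, s3}; union {s1, s3}; ε-closure = {s1, s2, s3}.
Read 'a': s1→{s4}, s2→∅, s3→∅; now {s4}.
Read 'a': s4→∅; now ∅.
The set is empty and remains empty for the remaining 1 symbol.

∅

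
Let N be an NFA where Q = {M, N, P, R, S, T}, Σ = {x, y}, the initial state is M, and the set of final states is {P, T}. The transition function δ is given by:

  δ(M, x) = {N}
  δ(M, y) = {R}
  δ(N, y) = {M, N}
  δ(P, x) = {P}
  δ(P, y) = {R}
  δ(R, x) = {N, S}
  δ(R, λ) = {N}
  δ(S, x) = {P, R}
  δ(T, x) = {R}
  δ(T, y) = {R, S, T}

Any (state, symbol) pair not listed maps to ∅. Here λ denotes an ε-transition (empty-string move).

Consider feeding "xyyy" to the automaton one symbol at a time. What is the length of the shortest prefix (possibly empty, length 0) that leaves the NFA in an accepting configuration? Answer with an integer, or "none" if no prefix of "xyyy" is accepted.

Start in {M}.
Read 'x': {M} → {N}.
Read 'y': {N} → {M, N}.
Read 'y': {M, N} → {M, N, R}.
Read 'y': {M, N, R} → {M, N, R}.
No reachable set along the way intersects F.

none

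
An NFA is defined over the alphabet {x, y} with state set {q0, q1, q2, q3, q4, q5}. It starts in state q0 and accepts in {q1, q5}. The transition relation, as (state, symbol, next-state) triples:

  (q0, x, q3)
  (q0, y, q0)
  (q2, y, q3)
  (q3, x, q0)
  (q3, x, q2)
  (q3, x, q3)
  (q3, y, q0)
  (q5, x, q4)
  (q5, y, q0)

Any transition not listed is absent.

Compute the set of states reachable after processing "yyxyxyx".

Start in {q0}.
Read 'y': {q0} → {q0}.
Read 'y': {q0} → {q0}.
Read 'x': {q0} → {q3}.
Read 'y': {q3} → {q0}.
Read 'x': {q0} → {q3}.
Read 'y': {q3} → {q0}.
Read 'x': {q0} → {q3}.

{q3}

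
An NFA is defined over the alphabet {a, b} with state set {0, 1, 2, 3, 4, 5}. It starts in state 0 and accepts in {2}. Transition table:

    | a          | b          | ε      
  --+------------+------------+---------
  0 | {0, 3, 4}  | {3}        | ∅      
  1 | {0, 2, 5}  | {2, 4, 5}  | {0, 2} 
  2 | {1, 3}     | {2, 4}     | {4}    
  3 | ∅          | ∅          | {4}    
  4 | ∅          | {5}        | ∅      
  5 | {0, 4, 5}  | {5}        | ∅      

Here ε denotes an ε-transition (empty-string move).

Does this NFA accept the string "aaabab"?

No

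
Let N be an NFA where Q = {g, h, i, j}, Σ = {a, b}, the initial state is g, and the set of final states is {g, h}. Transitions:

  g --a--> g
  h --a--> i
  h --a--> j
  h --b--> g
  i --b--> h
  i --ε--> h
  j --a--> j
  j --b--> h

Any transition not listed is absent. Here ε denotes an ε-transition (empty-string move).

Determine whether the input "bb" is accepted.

No

Start in {g}.
Read 'b': g→∅; now ∅.
The set is empty and remains empty for the remaining 1 symbol.
The final set ∅ contains no accepting state.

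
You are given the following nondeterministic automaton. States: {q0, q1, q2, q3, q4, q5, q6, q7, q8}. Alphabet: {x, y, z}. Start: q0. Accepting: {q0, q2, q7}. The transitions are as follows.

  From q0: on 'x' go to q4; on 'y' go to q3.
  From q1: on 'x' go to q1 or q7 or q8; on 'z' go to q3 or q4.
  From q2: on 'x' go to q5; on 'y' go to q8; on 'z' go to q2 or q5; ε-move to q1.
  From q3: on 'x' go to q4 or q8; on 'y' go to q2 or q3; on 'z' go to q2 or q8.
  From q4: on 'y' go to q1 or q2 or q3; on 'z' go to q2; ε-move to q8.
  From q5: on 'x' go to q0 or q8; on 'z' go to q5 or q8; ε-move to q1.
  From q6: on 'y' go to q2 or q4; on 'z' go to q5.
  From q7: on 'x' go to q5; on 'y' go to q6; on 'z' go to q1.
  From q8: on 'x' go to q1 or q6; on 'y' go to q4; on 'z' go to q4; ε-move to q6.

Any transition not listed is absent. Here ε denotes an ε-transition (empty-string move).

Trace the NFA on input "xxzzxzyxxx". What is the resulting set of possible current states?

Start in {q0}.
Read 'x': {q0} → {q4, q6, q8}.
Read 'x': {q4, q6, q8} → {q1, q6}.
Read 'z': {q1, q6} → {q1, q3, q4, q5, q6, q8}.
Read 'z': {q1, q3, q4, q5, q6, q8} → {q1, q2, q3, q4, q5, q6, q8}.
Read 'x': {q1, q2, q3, q4, q5, q6, q8} → {q0, q1, q4, q5, q6, q7, q8}.
Read 'z': {q0, q1, q4, q5, q6, q7, q8} → {q1, q2, q3, q4, q5, q6, q8}.
Read 'y': {q1, q2, q3, q4, q5, q6, q8} → {q1, q2, q3, q4, q6, q8}.
Read 'x': {q1, q2, q3, q4, q6, q8} → {q1, q4, q5, q6, q7, q8}.
Read 'x': {q1, q4, q5, q6, q7, q8} → {q0, q1, q5, q6, q7, q8}.
Read 'x': {q0, q1, q5, q6, q7, q8} → {q0, q1, q4, q5, q6, q7, q8}.

{q0, q1, q4, q5, q6, q7, q8}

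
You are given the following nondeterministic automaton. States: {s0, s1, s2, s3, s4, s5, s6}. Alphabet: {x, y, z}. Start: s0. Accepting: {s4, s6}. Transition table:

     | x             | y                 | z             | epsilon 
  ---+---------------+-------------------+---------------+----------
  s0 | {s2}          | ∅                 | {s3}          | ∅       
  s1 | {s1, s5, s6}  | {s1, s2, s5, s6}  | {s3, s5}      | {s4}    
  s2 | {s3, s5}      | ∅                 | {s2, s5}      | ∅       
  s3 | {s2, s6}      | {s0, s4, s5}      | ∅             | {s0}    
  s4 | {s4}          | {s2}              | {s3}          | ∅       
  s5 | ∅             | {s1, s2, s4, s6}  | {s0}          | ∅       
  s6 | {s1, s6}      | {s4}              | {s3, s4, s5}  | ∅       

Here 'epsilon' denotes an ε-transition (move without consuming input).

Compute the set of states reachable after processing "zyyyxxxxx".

Start in {s0}.
Read 'z': s0→{s3}; union {s3}; ε-closure = {s0, s3}.
Read 'y': s0→∅, s3→{s0, s4, s5}; now {s0, s4, s5}.
Read 'y': s0→∅, s4→{s2}, s5→{s1, s2, s4, s6}; now {s1, s2, s4, s6}.
Read 'y': s1→{s1, s2, s5, s6}, s2→∅, s4→{s2}, s6→{s4}; now {s1, s2, s4, s5, s6}.
Read 'x': s1→{s1, s5, s6}, s2→{s3, s5}, s4→{s4}, s5→∅, s6→{s1, s6}; union {s1, s3, s4, s5, s6}; ε-closure = {s0, s1, s3, s4, s5, s6}.
Read 'x': s0→{s2}, s1→{s1, s5, s6}, s3→{s2, s6}, s4→{s4}, s5→∅, s6→{s1, s6}; now {s1, s2, s4, s5, s6}.
Read 'x': s1→{s1, s5, s6}, s2→{s3, s5}, s4→{s4}, s5→∅, s6→{s1, s6}; union {s1, s3, s4, s5, s6}; ε-closure = {s0, s1, s3, s4, s5, s6}.
Read 'x': s0→{s2}, s1→{s1, s5, s6}, s3→{s2, s6}, s4→{s4}, s5→∅, s6→{s1, s6}; now {s1, s2, s4, s5, s6}.
Read 'x': s1→{s1, s5, s6}, s2→{s3, s5}, s4→{s4}, s5→∅, s6→{s1, s6}; union {s1, s3, s4, s5, s6}; ε-closure = {s0, s1, s3, s4, s5, s6}.

{s0, s1, s3, s4, s5, s6}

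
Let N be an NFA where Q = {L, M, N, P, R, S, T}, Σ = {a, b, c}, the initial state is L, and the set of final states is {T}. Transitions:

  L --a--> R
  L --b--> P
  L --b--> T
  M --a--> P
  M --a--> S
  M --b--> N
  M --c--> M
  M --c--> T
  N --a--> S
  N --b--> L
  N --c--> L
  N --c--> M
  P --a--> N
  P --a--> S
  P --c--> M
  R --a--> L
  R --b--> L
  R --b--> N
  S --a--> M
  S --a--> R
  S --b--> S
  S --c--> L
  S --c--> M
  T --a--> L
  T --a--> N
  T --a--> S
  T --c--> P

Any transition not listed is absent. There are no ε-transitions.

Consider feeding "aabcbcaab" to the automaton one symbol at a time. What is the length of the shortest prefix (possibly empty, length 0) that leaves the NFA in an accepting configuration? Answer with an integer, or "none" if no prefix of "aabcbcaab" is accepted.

3

Start in {L}.
Read 'a': {L} → {R}.
Read 'a': {R} → {L}.
Read 'b': {L} → {P, T}.
None of the earlier sets intersect F, but {P, T} does.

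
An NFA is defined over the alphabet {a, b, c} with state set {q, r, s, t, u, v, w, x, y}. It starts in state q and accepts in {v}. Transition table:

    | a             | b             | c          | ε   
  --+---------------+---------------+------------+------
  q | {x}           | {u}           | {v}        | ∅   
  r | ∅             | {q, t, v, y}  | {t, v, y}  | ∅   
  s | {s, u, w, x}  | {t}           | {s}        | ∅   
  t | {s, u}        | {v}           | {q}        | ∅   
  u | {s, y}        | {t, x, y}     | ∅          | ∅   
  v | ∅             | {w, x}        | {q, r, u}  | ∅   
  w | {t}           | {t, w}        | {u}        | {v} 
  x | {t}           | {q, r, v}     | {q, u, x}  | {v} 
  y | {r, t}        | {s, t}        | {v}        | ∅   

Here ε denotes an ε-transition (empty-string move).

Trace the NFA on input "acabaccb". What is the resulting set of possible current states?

{q, r, s, t, u, v, w, x, y}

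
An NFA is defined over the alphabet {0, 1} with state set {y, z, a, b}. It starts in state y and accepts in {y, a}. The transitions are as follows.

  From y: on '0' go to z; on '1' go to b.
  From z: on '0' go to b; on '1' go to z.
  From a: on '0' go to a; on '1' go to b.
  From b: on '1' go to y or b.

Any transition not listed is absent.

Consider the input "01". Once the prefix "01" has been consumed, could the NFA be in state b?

No

Start in {y}.
Read '0': y→{z}; now {z}.
Read '1': z→{z}; now {z}.
State b is not in {z}.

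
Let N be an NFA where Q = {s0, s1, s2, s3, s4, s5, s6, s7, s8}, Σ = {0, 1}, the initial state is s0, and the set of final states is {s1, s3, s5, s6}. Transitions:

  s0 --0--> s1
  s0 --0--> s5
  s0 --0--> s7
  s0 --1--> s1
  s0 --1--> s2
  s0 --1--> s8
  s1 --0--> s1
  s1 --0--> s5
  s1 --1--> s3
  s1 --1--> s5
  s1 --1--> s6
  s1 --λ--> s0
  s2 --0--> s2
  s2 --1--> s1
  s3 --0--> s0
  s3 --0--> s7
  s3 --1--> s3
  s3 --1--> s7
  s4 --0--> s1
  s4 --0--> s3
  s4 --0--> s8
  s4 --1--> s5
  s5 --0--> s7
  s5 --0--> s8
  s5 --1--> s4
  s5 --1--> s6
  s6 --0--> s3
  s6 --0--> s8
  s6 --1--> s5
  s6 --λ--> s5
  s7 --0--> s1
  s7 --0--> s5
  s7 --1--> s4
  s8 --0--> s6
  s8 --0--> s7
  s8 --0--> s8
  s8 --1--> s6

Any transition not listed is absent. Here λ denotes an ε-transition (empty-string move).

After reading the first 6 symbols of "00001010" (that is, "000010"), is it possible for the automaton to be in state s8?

Yes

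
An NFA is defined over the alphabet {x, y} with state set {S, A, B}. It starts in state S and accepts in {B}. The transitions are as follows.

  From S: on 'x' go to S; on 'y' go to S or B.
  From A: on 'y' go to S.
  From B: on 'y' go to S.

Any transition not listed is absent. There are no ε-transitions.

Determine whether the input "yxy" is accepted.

Yes

Start in {S}.
Read 'y': {S} → {S, B}.
Read 'x': {S, B} → {S}.
Read 'y': {S} → {S, B}.
The final set {S, B} contains the accepting state B.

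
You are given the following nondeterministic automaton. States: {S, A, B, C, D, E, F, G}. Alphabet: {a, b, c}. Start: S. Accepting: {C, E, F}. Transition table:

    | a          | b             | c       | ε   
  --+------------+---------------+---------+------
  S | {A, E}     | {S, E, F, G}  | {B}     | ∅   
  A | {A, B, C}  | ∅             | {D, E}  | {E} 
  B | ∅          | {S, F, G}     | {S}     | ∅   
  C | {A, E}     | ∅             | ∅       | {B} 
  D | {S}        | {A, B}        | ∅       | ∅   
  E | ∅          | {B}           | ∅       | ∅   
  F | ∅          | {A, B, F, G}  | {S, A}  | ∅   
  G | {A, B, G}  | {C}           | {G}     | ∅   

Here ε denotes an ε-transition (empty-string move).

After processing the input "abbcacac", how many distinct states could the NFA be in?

5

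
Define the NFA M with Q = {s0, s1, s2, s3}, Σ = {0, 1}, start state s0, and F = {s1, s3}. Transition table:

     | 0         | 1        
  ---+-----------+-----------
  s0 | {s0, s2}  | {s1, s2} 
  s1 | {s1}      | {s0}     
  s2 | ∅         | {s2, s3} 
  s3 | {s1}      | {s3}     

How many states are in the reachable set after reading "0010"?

1

Start in {s0}.
Read '0': {s0} → {s0, s2}.
Read '0': {s0, s2} → {s0, s2}.
Read '1': {s0, s2} → {s1, s2, s3}.
Read '0': {s1, s2, s3} → {s1}.
That set has 1 state.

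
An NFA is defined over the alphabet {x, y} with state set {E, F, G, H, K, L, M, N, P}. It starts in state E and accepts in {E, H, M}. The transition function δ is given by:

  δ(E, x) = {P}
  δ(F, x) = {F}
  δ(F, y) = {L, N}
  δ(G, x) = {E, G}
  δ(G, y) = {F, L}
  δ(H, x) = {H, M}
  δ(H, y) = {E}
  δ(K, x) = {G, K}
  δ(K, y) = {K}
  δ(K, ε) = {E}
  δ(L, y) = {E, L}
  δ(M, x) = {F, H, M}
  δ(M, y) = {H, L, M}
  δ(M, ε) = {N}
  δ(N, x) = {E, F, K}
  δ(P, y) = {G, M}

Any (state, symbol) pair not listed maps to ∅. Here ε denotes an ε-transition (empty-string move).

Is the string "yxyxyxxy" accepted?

No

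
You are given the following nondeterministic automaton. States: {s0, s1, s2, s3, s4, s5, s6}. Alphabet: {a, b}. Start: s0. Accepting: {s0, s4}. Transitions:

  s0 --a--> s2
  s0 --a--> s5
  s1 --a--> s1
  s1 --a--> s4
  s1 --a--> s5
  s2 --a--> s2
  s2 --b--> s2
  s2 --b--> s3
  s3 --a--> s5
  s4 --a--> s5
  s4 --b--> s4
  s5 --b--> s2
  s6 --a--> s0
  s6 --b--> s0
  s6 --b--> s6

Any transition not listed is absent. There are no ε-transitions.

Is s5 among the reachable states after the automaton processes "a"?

Start in {s0}.
Read 'a': {s0} → {s2, s5}.
State s5 is in {s2, s5}.

Yes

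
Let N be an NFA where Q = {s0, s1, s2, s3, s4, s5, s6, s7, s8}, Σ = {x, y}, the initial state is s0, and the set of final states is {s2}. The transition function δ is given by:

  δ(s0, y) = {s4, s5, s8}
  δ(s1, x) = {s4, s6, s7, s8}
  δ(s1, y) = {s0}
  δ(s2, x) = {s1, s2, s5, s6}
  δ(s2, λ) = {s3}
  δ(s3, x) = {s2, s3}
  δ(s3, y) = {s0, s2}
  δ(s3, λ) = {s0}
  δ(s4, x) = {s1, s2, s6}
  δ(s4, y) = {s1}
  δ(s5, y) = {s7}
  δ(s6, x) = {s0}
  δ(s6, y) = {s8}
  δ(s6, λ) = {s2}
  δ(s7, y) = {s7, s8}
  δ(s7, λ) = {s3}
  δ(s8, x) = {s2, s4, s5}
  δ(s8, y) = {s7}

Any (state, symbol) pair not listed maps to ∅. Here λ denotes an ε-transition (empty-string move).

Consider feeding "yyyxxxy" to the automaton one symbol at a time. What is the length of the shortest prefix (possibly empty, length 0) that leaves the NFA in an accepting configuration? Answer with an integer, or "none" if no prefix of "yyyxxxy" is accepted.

3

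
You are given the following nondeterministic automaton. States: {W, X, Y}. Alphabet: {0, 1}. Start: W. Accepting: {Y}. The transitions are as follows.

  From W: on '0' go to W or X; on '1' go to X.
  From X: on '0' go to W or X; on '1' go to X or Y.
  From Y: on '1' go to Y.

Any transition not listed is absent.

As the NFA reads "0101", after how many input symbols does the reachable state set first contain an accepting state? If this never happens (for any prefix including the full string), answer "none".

2

Start in {W}.
Read '0': W→{W, X}; now {W, X}.
Read '1': W→{X}, X→{X, Y}; now {X, Y}.
None of the earlier sets intersect F, but {X, Y} does.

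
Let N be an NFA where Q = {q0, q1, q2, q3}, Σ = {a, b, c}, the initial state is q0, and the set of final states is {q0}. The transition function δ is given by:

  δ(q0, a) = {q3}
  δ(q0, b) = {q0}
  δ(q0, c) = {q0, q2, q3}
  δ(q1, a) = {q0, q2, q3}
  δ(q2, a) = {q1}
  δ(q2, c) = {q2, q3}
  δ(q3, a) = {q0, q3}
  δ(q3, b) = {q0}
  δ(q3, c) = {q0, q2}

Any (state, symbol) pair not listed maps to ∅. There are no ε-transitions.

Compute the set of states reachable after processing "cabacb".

{q0}

Start in {q0}.
Read 'c': q0→{q0, q2, q3}; now {q0, q2, q3}.
Read 'a': q0→{q3}, q2→{q1}, q3→{q0, q3}; now {q0, q1, q3}.
Read 'b': q0→{q0}, q1→∅, q3→{q0}; now {q0}.
Read 'a': q0→{q3}; now {q3}.
Read 'c': q3→{q0, q2}; now {q0, q2}.
Read 'b': q0→{q0}, q2→∅; now {q0}.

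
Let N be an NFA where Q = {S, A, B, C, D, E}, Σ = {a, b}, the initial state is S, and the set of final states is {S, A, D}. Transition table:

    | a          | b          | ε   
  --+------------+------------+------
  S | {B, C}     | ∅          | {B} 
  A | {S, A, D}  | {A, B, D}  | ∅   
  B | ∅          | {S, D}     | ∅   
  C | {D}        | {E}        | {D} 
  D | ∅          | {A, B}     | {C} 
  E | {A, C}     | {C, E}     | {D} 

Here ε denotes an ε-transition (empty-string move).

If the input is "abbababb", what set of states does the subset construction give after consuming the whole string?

Start: ε-closure({S}) = {S, B}.
Read 'a': {S, B} → {B, C, D}.
Read 'b': {B, C, D} → {S, A, B, C, D, E}.
Read 'b': {S, A, B, C, D, E} → {S, A, B, C, D, E}.
Read 'a': {S, A, B, C, D, E} → {S, A, B, C, D}.
Read 'b': {S, A, B, C, D} → {S, A, B, C, D, E}.
Read 'a': {S, A, B, C, D, E} → {S, A, B, C, D}.
Read 'b': {S, A, B, C, D} → {S, A, B, C, D, E}.
Read 'b': {S, A, B, C, D, E} → {S, A, B, C, D, E}.

{S, A, B, C, D, E}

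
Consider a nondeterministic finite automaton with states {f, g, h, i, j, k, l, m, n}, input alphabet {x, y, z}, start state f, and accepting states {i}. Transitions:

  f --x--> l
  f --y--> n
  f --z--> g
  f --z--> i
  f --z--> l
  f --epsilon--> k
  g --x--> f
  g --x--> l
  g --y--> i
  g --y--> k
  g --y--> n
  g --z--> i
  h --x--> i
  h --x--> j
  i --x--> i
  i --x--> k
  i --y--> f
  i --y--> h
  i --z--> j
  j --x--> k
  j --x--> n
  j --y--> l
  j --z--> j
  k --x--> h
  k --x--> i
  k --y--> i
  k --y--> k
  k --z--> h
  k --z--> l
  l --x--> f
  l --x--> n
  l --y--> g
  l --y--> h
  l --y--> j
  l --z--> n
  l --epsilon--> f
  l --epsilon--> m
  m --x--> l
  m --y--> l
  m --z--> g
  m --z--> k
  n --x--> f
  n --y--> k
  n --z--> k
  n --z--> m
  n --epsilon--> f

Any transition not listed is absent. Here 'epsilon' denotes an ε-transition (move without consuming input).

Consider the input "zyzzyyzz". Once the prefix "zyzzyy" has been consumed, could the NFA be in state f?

Start: ε-closure({f}) = {f, k}.
Read 'z': {f, k} → {f, g, h, i, k, l, m}.
Read 'y': {f, g, h, i, k, l, m} → {f, g, h, i, j, k, l, m, n}.
Read 'z': {f, g, h, i, j, k, l, m, n} → {f, g, h, i, j, k, l, m, n}.
Read 'z': {f, g, h, i, j, k, l, m, n} → {f, g, h, i, j, k, l, m, n}.
Read 'y': {f, g, h, i, j, k, l, m, n} → {f, g, h, i, j, k, l, m, n}.
Read 'y': {f, g, h, i, j, k, l, m, n} → {f, g, h, i, j, k, l, m, n}.
State f is in {f, g, h, i, j, k, l, m, n}.

Yes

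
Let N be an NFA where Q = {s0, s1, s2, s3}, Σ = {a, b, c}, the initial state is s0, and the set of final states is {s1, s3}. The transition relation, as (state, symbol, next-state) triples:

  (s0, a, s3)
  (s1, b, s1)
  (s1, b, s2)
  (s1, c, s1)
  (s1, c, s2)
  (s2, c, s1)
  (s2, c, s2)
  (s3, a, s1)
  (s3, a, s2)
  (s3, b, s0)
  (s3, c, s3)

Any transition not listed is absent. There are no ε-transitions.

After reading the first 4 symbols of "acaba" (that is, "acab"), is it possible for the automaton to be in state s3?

No

Start in {s0}.
Read 'a': s0→{s3}; now {s3}.
Read 'c': s3→{s3}; now {s3}.
Read 'a': s3→{s1, s2}; now {s1, s2}.
Read 'b': s1→{s1, s2}, s2→∅; now {s1, s2}.
State s3 is not in {s1, s2}.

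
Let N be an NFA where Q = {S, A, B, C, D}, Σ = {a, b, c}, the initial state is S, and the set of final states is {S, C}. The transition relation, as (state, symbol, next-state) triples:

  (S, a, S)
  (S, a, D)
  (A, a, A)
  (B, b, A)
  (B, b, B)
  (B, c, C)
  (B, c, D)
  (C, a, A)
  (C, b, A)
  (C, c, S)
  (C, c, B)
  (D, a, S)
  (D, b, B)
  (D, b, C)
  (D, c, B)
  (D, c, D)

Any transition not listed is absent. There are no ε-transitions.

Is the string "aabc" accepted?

Start in {S}.
Read 'a': {S} → {S, D}.
Read 'a': {S, D} → {S, D}.
Read 'b': {S, D} → {B, C}.
Read 'c': {B, C} → {S, B, C, D}.
The final set {S, B, C, D} contains the accepting states S, C.

Yes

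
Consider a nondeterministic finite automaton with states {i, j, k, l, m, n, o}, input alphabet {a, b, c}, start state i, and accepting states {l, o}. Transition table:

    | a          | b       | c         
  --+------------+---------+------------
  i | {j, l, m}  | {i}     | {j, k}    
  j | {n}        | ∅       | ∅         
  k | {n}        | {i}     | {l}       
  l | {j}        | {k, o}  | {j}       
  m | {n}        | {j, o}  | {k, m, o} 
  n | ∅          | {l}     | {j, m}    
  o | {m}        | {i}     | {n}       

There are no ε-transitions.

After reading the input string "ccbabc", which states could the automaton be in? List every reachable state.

{j, n}

Start in {i}.
Read 'c': i→{j, k}; now {j, k}.
Read 'c': j→∅, k→{l}; now {l}.
Read 'b': l→{k, o}; now {k, o}.
Read 'a': k→{n}, o→{m}; now {m, n}.
Read 'b': m→{j, o}, n→{l}; now {j, l, o}.
Read 'c': j→∅, l→{j}, o→{n}; now {j, n}.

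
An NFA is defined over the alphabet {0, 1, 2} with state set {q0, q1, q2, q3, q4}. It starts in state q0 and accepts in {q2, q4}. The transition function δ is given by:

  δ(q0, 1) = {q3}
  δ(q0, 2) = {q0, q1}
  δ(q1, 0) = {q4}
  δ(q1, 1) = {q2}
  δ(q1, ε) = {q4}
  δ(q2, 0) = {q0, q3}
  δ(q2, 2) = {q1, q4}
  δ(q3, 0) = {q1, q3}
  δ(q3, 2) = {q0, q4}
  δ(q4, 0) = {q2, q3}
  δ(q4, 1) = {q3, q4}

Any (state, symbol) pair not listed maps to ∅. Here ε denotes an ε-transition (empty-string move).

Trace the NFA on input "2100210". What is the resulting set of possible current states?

Start in {q0}.
Read '2': {q0} → {q0, q1, q4}.
Read '1': {q0, q1, q4} → {q2, q3, q4}.
Read '0': {q2, q3, q4} → {q0, q1, q2, q3, q4}.
Read '0': {q0, q1, q2, q3, q4} → {q0, q1, q2, q3, q4}.
Read '2': {q0, q1, q2, q3, q4} → {q0, q1, q4}.
Read '1': {q0, q1, q4} → {q2, q3, q4}.
Read '0': {q2, q3, q4} → {q0, q1, q2, q3, q4}.

{q0, q1, q2, q3, q4}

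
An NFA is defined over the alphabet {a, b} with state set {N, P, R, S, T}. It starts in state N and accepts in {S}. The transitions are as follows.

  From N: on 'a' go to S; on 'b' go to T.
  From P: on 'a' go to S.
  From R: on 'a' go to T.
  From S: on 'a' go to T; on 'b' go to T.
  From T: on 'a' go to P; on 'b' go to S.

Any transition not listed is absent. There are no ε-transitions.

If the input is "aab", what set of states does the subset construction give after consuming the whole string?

{S}

Start in {N}.
Read 'a': N→{S}; now {S}.
Read 'a': S→{T}; now {T}.
Read 'b': T→{S}; now {S}.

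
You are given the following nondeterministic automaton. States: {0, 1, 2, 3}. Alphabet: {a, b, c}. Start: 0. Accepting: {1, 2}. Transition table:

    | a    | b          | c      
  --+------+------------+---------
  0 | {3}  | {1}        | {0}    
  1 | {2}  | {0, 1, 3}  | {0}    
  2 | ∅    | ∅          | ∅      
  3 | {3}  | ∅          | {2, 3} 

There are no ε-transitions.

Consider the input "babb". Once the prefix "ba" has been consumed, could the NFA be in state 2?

Yes

Start in {0}.
Read 'b': 0→{1}; now {1}.
Read 'a': 1→{2}; now {2}.
State 2 is in {2}.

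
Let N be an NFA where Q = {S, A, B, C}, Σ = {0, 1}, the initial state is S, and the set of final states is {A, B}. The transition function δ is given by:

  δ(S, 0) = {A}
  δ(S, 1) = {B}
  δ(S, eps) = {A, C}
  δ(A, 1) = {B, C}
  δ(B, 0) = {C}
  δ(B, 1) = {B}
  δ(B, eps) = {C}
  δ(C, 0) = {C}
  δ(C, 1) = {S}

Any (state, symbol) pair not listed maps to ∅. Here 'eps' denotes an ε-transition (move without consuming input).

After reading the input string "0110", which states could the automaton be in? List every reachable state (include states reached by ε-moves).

Start: ε-closure({S}) = {S, A, C}.
Read '0': {S, A, C} → {A, C}.
Read '1': {A, C} → {S, A, B, C}.
Read '1': {S, A, B, C} → {S, A, B, C}.
Read '0': {S, A, B, C} → {A, C}.

{A, C}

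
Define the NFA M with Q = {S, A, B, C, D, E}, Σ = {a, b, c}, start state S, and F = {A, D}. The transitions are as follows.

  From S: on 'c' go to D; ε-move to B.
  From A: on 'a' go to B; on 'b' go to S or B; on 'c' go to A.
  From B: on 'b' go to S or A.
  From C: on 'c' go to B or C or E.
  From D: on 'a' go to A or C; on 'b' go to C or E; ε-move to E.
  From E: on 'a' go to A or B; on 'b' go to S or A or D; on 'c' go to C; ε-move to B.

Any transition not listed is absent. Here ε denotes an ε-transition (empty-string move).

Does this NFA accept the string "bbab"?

Yes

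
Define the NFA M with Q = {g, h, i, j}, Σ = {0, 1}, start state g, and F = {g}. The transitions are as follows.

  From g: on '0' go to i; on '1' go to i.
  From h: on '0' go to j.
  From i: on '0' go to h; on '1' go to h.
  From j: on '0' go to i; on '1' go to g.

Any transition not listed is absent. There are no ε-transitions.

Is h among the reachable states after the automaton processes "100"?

Start in {g}.
Read '1': {g} → {i}.
Read '0': {i} → {h}.
Read '0': {h} → {j}.
State h is not in {j}.

No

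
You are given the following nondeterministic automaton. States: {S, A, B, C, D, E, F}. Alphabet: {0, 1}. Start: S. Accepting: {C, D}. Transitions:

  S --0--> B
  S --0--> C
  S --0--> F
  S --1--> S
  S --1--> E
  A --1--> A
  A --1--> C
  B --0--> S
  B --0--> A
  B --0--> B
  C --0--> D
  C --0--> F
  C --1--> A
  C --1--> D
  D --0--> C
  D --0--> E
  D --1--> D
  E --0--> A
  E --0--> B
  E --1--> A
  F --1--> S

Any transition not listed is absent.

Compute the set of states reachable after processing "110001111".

Start in {S}.
Read '1': {S} → {S, E}.
Read '1': {S, E} → {S, A, E}.
Read '0': {S, A, E} → {A, B, C, F}.
Read '0': {A, B, C, F} → {S, A, B, D, F}.
Read '0': {S, A, B, D, F} → {S, A, B, C, E, F}.
Read '1': {S, A, B, C, E, F} → {S, A, C, D, E}.
Read '1': {S, A, C, D, E} → {S, A, C, D, E}.
Read '1': {S, A, C, D, E} → {S, A, C, D, E}.
Read '1': {S, A, C, D, E} → {S, A, C, D, E}.

{S, A, C, D, E}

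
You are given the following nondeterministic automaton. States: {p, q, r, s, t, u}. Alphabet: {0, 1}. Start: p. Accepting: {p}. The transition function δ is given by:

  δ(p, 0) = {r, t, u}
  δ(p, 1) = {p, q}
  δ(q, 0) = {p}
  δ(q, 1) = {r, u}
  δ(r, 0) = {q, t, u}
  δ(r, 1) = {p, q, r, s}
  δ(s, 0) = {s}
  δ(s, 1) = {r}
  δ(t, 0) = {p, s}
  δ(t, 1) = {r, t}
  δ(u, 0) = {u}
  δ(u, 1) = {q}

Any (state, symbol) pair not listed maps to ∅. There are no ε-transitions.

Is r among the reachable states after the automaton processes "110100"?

Yes

Start in {p}.
Read '1': p→{p, q}; now {p, q}.
Read '1': p→{p, q}, q→{r, u}; now {p, q, r, u}.
Read '0': p→{r, t, u}, q→{p}, r→{q, t, u}, u→{u}; now {p, q, r, t, u}.
Read '1': p→{p, q}, q→{r, u}, r→{p, q, r, s}, t→{r, t}, u→{q}; now {p, q, r, s, t, u}.
Read '0': p→{r, t, u}, q→{p}, r→{q, t, u}, s→{s}, t→{p, s}, u→{u}; now {p, q, r, s, t, u}.
Read '0': p→{r, t, u}, q→{p}, r→{q, t, u}, s→{s}, t→{p, s}, u→{u}; now {p, q, r, s, t, u}.
State r is in {p, q, r, s, t, u}.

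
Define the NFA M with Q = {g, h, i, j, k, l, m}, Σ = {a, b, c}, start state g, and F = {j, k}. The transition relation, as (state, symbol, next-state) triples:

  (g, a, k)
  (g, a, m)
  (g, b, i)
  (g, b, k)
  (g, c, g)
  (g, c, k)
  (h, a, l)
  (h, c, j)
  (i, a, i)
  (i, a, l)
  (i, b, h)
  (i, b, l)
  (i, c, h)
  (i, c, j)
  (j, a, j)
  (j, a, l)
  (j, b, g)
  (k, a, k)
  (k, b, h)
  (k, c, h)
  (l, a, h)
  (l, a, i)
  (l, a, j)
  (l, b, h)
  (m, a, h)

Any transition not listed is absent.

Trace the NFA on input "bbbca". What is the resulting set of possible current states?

Start in {g}.
Read 'b': g→{i, k}; now {i, k}.
Read 'b': i→{h, l}, k→{h}; now {h, l}.
Read 'b': h→∅, l→{h}; now {h}.
Read 'c': h→{j}; now {j}.
Read 'a': j→{j, l}; now {j, l}.

{j, l}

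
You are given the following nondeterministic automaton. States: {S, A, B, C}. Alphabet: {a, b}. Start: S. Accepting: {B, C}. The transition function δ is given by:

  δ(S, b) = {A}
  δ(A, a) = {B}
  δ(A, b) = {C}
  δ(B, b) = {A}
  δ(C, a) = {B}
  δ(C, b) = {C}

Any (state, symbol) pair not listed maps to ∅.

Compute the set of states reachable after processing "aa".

Start in {S}.
Read 'a': {S} → ∅.
The set is empty and remains empty for the remaining 1 symbol.

∅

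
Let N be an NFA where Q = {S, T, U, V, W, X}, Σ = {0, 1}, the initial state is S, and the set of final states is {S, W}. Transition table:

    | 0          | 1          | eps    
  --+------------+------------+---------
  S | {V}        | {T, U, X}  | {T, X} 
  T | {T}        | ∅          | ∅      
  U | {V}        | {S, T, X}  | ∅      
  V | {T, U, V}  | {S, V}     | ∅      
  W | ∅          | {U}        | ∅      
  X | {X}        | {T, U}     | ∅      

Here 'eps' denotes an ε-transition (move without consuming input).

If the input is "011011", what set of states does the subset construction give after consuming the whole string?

Start: ε-closure({S}) = {S, T, X}.
Read '0': S→{V}, T→{T}, X→{X}; now {T, V, X}.
Read '1': T→∅, V→{S, V}, X→{T, U}; union {S, T, U, V}; ε-closure = {S, T, U, V, X}.
Read '1': S→{T, U, X}, T→∅, U→{S, T, X}, V→{S, V}, X→{T, U}; now {S, T, U, V, X}.
Read '0': S→{V}, T→{T}, U→{V}, V→{T, U, V}, X→{X}; now {T, U, V, X}.
Read '1': T→∅, U→{S, T, X}, V→{S, V}, X→{T, U}; now {S, T, U, V, X}.
Read '1': S→{T, U, X}, T→∅, U→{S, T, X}, V→{S, V}, X→{T, U}; now {S, T, U, V, X}.

{S, T, U, V, X}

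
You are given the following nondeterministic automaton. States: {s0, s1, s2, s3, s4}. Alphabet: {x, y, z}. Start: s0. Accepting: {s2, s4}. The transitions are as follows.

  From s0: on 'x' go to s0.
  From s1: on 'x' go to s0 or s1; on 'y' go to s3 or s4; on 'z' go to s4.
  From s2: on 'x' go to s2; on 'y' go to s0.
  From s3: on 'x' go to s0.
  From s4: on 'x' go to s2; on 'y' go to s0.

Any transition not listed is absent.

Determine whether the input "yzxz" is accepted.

No

Start in {s0}.
Read 'y': s0→∅; now ∅.
The set is empty and remains empty for the remaining 3 symbols.
The final set ∅ contains no accepting state.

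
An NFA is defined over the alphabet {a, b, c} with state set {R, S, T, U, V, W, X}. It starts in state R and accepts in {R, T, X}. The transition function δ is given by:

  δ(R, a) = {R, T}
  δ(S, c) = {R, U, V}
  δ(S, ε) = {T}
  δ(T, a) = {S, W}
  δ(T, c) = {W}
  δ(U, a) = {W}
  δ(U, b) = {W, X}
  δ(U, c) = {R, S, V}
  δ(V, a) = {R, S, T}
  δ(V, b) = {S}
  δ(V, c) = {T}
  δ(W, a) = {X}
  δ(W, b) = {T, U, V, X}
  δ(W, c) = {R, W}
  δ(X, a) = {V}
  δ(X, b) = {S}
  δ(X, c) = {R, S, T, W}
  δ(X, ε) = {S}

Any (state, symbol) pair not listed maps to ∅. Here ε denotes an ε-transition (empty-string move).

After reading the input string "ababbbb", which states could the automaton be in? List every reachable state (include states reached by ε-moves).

Start in {R}.
Read 'a': R→{R, T}; now {R, T}.
Read 'b': R→∅, T→∅; now ∅.
The set is empty and remains empty for the remaining 5 symbols.

∅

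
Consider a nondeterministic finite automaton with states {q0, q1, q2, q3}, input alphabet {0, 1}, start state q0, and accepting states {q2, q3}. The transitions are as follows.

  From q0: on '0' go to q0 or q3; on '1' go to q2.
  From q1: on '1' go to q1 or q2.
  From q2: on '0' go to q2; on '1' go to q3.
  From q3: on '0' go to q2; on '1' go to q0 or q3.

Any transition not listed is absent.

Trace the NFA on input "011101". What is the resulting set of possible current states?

{q0, q2, q3}

Start in {q0}.
Read '0': {q0} → {q0, q3}.
Read '1': {q0, q3} → {q0, q2, q3}.
Read '1': {q0, q2, q3} → {q0, q2, q3}.
Read '1': {q0, q2, q3} → {q0, q2, q3}.
Read '0': {q0, q2, q3} → {q0, q2, q3}.
Read '1': {q0, q2, q3} → {q0, q2, q3}.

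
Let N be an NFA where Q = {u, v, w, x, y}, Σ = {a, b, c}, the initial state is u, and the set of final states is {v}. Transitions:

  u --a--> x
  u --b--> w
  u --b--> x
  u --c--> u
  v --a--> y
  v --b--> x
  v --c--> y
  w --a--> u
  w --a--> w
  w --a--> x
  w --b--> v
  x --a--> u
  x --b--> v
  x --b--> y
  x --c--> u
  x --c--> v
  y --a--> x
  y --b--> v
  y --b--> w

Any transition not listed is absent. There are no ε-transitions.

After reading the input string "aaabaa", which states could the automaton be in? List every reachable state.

{u, x}

Start in {u}.
Read 'a': {u} → {x}.
Read 'a': {x} → {u}.
Read 'a': {u} → {x}.
Read 'b': {x} → {v, y}.
Read 'a': {v, y} → {x, y}.
Read 'a': {x, y} → {u, x}.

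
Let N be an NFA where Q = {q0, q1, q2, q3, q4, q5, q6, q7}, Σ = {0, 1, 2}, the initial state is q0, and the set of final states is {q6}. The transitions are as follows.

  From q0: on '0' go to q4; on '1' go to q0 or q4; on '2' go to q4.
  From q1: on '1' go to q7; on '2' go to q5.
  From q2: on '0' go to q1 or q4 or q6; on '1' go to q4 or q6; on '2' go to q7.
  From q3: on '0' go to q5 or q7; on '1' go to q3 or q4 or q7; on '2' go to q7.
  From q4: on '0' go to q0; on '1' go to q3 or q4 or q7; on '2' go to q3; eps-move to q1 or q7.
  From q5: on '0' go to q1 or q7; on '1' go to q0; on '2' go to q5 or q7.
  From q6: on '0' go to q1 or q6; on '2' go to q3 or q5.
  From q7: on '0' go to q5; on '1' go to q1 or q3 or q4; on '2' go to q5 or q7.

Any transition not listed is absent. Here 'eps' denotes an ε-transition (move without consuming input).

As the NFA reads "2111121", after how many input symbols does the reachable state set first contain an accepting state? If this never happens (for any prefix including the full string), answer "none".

none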